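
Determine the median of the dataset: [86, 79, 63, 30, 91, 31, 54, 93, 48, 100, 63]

63

Step 1: Sort the data in ascending order: [30, 31, 48, 54, 63, 63, 79, 86, 91, 93, 100]
Step 2: The number of values is n = 11.
Step 3: Since n is odd, the median is the middle value at position 6: 63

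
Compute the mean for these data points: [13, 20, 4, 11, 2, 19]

11.5

Step 1: Sum all values: 13 + 20 + 4 + 11 + 2 + 19 = 69
Step 2: Count the number of values: n = 6
Step 3: Mean = sum / n = 69 / 6 = 11.5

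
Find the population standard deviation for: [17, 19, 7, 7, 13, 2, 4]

6.0575

Step 1: Compute the mean: 9.8571
Step 2: Sum of squared deviations from the mean: 256.8571
Step 3: Population variance = 256.8571 / 7 = 36.6939
Step 4: Standard deviation = sqrt(36.6939) = 6.0575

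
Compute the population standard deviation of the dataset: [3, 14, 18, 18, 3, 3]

6.9622

Step 1: Compute the mean: 9.8333
Step 2: Sum of squared deviations from the mean: 290.8333
Step 3: Population variance = 290.8333 / 6 = 48.4722
Step 4: Standard deviation = sqrt(48.4722) = 6.9622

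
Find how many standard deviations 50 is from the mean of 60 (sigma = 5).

-2

Step 1: Recall the z-score formula: z = (x - mu) / sigma
Step 2: Substitute values: z = (50 - 60) / 5
Step 3: z = -10 / 5 = -2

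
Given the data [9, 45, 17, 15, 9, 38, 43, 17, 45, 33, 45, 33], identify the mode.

45

Step 1: Count the frequency of each value:
  9: appears 2 time(s)
  15: appears 1 time(s)
  17: appears 2 time(s)
  33: appears 2 time(s)
  38: appears 1 time(s)
  43: appears 1 time(s)
  45: appears 3 time(s)
Step 2: The value 45 appears most frequently (3 times).
Step 3: Mode = 45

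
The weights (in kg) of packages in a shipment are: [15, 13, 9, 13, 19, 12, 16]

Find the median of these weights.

13

Step 1: Sort the data in ascending order: [9, 12, 13, 13, 15, 16, 19]
Step 2: The number of values is n = 7.
Step 3: Since n is odd, the median is the middle value at position 4: 13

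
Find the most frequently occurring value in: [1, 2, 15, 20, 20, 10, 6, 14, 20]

20

Step 1: Count the frequency of each value:
  1: appears 1 time(s)
  2: appears 1 time(s)
  6: appears 1 time(s)
  10: appears 1 time(s)
  14: appears 1 time(s)
  15: appears 1 time(s)
  20: appears 3 time(s)
Step 2: The value 20 appears most frequently (3 times).
Step 3: Mode = 20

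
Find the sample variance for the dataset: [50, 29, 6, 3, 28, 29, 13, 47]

305.125

Step 1: Compute the mean: (50 + 29 + 6 + 3 + 28 + 29 + 13 + 47) / 8 = 25.625
Step 2: Compute squared deviations from the mean:
  (50 - 25.625)^2 = 594.1406
  (29 - 25.625)^2 = 11.3906
  (6 - 25.625)^2 = 385.1406
  (3 - 25.625)^2 = 511.8906
  (28 - 25.625)^2 = 5.6406
  (29 - 25.625)^2 = 11.3906
  (13 - 25.625)^2 = 159.3906
  (47 - 25.625)^2 = 456.8906
Step 3: Sum of squared deviations = 2135.875
Step 4: Sample variance = 2135.875 / 7 = 305.125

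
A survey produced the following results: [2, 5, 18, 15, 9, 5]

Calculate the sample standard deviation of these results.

6.2929

Step 1: Compute the mean: 9
Step 2: Sum of squared deviations from the mean: 198
Step 3: Sample variance = 198 / 5 = 39.6
Step 4: Standard deviation = sqrt(39.6) = 6.2929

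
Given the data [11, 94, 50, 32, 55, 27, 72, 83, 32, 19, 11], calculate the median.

32

Step 1: Sort the data in ascending order: [11, 11, 19, 27, 32, 32, 50, 55, 72, 83, 94]
Step 2: The number of values is n = 11.
Step 3: Since n is odd, the median is the middle value at position 6: 32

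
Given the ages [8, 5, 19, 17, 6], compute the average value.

11

Step 1: Sum all values: 8 + 5 + 19 + 17 + 6 = 55
Step 2: Count the number of values: n = 5
Step 3: Mean = sum / n = 55 / 5 = 11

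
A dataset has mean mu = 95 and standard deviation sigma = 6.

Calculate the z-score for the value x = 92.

-0.5

Step 1: Recall the z-score formula: z = (x - mu) / sigma
Step 2: Substitute values: z = (92 - 95) / 6
Step 3: z = -3 / 6 = -0.5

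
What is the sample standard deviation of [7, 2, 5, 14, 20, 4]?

6.9186

Step 1: Compute the mean: 8.6667
Step 2: Sum of squared deviations from the mean: 239.3333
Step 3: Sample variance = 239.3333 / 5 = 47.8667
Step 4: Standard deviation = sqrt(47.8667) = 6.9186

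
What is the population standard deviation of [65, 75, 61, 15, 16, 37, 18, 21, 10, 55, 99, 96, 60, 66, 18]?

29.2253

Step 1: Compute the mean: 47.4667
Step 2: Sum of squared deviations from the mean: 12811.7333
Step 3: Population variance = 12811.7333 / 15 = 854.1156
Step 4: Standard deviation = sqrt(854.1156) = 29.2253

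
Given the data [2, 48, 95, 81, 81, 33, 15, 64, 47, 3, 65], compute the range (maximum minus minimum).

93

Step 1: Identify the maximum value: max = 95
Step 2: Identify the minimum value: min = 2
Step 3: Range = max - min = 95 - 2 = 93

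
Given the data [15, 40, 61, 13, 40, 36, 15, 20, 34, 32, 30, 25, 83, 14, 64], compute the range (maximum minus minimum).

70

Step 1: Identify the maximum value: max = 83
Step 2: Identify the minimum value: min = 13
Step 3: Range = max - min = 83 - 13 = 70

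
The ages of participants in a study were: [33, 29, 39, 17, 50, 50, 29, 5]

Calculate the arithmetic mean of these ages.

31.5

Step 1: Sum all values: 33 + 29 + 39 + 17 + 50 + 50 + 29 + 5 = 252
Step 2: Count the number of values: n = 8
Step 3: Mean = sum / n = 252 / 8 = 31.5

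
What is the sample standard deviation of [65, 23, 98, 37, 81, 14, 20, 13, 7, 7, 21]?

31.6969

Step 1: Compute the mean: 35.0909
Step 2: Sum of squared deviations from the mean: 10046.9091
Step 3: Sample variance = 10046.9091 / 10 = 1004.6909
Step 4: Standard deviation = sqrt(1004.6909) = 31.6969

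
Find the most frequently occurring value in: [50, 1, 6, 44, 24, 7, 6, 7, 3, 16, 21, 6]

6

Step 1: Count the frequency of each value:
  1: appears 1 time(s)
  3: appears 1 time(s)
  6: appears 3 time(s)
  7: appears 2 time(s)
  16: appears 1 time(s)
  21: appears 1 time(s)
  24: appears 1 time(s)
  44: appears 1 time(s)
  50: appears 1 time(s)
Step 2: The value 6 appears most frequently (3 times).
Step 3: Mode = 6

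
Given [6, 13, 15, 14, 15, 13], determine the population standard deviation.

3.0912

Step 1: Compute the mean: 12.6667
Step 2: Sum of squared deviations from the mean: 57.3333
Step 3: Population variance = 57.3333 / 6 = 9.5556
Step 4: Standard deviation = sqrt(9.5556) = 3.0912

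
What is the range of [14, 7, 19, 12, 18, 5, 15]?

14

Step 1: Identify the maximum value: max = 19
Step 2: Identify the minimum value: min = 5
Step 3: Range = max - min = 19 - 5 = 14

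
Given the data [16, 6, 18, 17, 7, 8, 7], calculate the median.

8

Step 1: Sort the data in ascending order: [6, 7, 7, 8, 16, 17, 18]
Step 2: The number of values is n = 7.
Step 3: Since n is odd, the median is the middle value at position 4: 8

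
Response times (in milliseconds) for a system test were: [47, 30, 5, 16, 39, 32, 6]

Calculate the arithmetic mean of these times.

25

Step 1: Sum all values: 47 + 30 + 5 + 16 + 39 + 32 + 6 = 175
Step 2: Count the number of values: n = 7
Step 3: Mean = sum / n = 175 / 7 = 25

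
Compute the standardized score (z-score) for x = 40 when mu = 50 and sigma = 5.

-2

Step 1: Recall the z-score formula: z = (x - mu) / sigma
Step 2: Substitute values: z = (40 - 50) / 5
Step 3: z = -10 / 5 = -2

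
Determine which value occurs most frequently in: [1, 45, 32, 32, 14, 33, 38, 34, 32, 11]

32

Step 1: Count the frequency of each value:
  1: appears 1 time(s)
  11: appears 1 time(s)
  14: appears 1 time(s)
  32: appears 3 time(s)
  33: appears 1 time(s)
  34: appears 1 time(s)
  38: appears 1 time(s)
  45: appears 1 time(s)
Step 2: The value 32 appears most frequently (3 times).
Step 3: Mode = 32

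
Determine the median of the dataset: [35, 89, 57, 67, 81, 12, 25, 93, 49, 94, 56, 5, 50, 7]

53

Step 1: Sort the data in ascending order: [5, 7, 12, 25, 35, 49, 50, 56, 57, 67, 81, 89, 93, 94]
Step 2: The number of values is n = 14.
Step 3: Since n is even, the median is the average of positions 7 and 8:
  Median = (50 + 56) / 2 = 53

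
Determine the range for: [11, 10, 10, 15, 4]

11

Step 1: Identify the maximum value: max = 15
Step 2: Identify the minimum value: min = 4
Step 3: Range = max - min = 15 - 4 = 11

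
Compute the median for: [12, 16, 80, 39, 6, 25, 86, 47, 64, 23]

32

Step 1: Sort the data in ascending order: [6, 12, 16, 23, 25, 39, 47, 64, 80, 86]
Step 2: The number of values is n = 10.
Step 3: Since n is even, the median is the average of positions 5 and 6:
  Median = (25 + 39) / 2 = 32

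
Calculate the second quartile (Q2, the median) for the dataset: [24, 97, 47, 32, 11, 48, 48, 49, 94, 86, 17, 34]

47.5

Step 1: Sort the data: [11, 17, 24, 32, 34, 47, 48, 48, 49, 86, 94, 97]
Step 2: n = 12
Step 3: Q2 is the median. Since n is even, it is the average of the values at positions 6 and 7:
  Q2 = (47 + 48) / 2 = 47.5
Step 4: Q2 = 47.5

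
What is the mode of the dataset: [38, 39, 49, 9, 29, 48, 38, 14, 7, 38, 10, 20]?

38

Step 1: Count the frequency of each value:
  7: appears 1 time(s)
  9: appears 1 time(s)
  10: appears 1 time(s)
  14: appears 1 time(s)
  20: appears 1 time(s)
  29: appears 1 time(s)
  38: appears 3 time(s)
  39: appears 1 time(s)
  48: appears 1 time(s)
  49: appears 1 time(s)
Step 2: The value 38 appears most frequently (3 times).
Step 3: Mode = 38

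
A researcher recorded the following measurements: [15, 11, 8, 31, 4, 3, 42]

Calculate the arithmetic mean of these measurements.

16.2857

Step 1: Sum all values: 15 + 11 + 8 + 31 + 4 + 3 + 42 = 114
Step 2: Count the number of values: n = 7
Step 3: Mean = sum / n = 114 / 7 = 16.2857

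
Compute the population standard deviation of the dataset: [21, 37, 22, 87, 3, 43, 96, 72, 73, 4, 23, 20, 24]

30.0884

Step 1: Compute the mean: 40.3846
Step 2: Sum of squared deviations from the mean: 11769.0769
Step 3: Population variance = 11769.0769 / 13 = 905.3136
Step 4: Standard deviation = sqrt(905.3136) = 30.0884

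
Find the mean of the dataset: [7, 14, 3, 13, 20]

11.4

Step 1: Sum all values: 7 + 14 + 3 + 13 + 20 = 57
Step 2: Count the number of values: n = 5
Step 3: Mean = sum / n = 57 / 5 = 11.4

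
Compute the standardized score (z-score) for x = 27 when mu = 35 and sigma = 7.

-1.1429

Step 1: Recall the z-score formula: z = (x - mu) / sigma
Step 2: Substitute values: z = (27 - 35) / 7
Step 3: z = -8 / 7 = -1.1429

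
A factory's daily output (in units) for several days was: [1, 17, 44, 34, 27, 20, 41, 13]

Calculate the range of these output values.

43

Step 1: Identify the maximum value: max = 44
Step 2: Identify the minimum value: min = 1
Step 3: Range = max - min = 44 - 1 = 43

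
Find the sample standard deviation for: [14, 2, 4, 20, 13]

7.4699

Step 1: Compute the mean: 10.6
Step 2: Sum of squared deviations from the mean: 223.2
Step 3: Sample variance = 223.2 / 4 = 55.8
Step 4: Standard deviation = sqrt(55.8) = 7.4699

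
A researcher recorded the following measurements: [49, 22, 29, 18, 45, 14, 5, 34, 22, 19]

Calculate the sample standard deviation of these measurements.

13.7117

Step 1: Compute the mean: 25.7
Step 2: Sum of squared deviations from the mean: 1692.1
Step 3: Sample variance = 1692.1 / 9 = 188.0111
Step 4: Standard deviation = sqrt(188.0111) = 13.7117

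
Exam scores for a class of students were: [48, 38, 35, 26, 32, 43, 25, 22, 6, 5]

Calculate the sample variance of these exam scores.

205.7778

Step 1: Compute the mean: (48 + 38 + 35 + 26 + 32 + 43 + 25 + 22 + 6 + 5) / 10 = 28
Step 2: Compute squared deviations from the mean:
  (48 - 28)^2 = 400
  (38 - 28)^2 = 100
  (35 - 28)^2 = 49
  (26 - 28)^2 = 4
  (32 - 28)^2 = 16
  (43 - 28)^2 = 225
  (25 - 28)^2 = 9
  (22 - 28)^2 = 36
  (6 - 28)^2 = 484
  (5 - 28)^2 = 529
Step 3: Sum of squared deviations = 1852
Step 4: Sample variance = 1852 / 9 = 205.7778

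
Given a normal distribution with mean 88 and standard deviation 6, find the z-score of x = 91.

0.5

Step 1: Recall the z-score formula: z = (x - mu) / sigma
Step 2: Substitute values: z = (91 - 88) / 6
Step 3: z = 3 / 6 = 0.5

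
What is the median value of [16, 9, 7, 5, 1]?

7

Step 1: Sort the data in ascending order: [1, 5, 7, 9, 16]
Step 2: The number of values is n = 5.
Step 3: Since n is odd, the median is the middle value at position 3: 7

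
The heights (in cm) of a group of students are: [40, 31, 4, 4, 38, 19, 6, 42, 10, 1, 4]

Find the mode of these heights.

4

Step 1: Count the frequency of each value:
  1: appears 1 time(s)
  4: appears 3 time(s)
  6: appears 1 time(s)
  10: appears 1 time(s)
  19: appears 1 time(s)
  31: appears 1 time(s)
  38: appears 1 time(s)
  40: appears 1 time(s)
  42: appears 1 time(s)
Step 2: The value 4 appears most frequently (3 times).
Step 3: Mode = 4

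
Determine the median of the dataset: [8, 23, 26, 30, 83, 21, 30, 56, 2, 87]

28

Step 1: Sort the data in ascending order: [2, 8, 21, 23, 26, 30, 30, 56, 83, 87]
Step 2: The number of values is n = 10.
Step 3: Since n is even, the median is the average of positions 5 and 6:
  Median = (26 + 30) / 2 = 28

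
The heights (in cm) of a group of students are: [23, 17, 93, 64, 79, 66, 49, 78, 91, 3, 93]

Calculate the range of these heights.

90

Step 1: Identify the maximum value: max = 93
Step 2: Identify the minimum value: min = 3
Step 3: Range = max - min = 93 - 3 = 90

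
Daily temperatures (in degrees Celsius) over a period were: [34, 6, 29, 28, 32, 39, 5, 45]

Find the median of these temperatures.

30.5

Step 1: Sort the data in ascending order: [5, 6, 28, 29, 32, 34, 39, 45]
Step 2: The number of values is n = 8.
Step 3: Since n is even, the median is the average of positions 4 and 5:
  Median = (29 + 32) / 2 = 30.5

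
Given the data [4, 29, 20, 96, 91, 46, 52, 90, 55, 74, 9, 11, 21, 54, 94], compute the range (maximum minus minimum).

92

Step 1: Identify the maximum value: max = 96
Step 2: Identify the minimum value: min = 4
Step 3: Range = max - min = 96 - 4 = 92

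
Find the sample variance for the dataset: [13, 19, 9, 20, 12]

22.3

Step 1: Compute the mean: (13 + 19 + 9 + 20 + 12) / 5 = 14.6
Step 2: Compute squared deviations from the mean:
  (13 - 14.6)^2 = 2.56
  (19 - 14.6)^2 = 19.36
  (9 - 14.6)^2 = 31.36
  (20 - 14.6)^2 = 29.16
  (12 - 14.6)^2 = 6.76
Step 3: Sum of squared deviations = 89.2
Step 4: Sample variance = 89.2 / 4 = 22.3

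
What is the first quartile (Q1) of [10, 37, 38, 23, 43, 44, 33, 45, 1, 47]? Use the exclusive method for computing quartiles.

19.75

Step 1: Sort the data: [1, 10, 23, 33, 37, 38, 43, 44, 45, 47]
Step 2: n = 10
Step 3: Using the exclusive quartile method:
  Q1 = 19.75
  Q2 (median) = 37.5
  Q3 = 44.25
  IQR = Q3 - Q1 = 44.25 - 19.75 = 24.5
Step 4: Q1 = 19.75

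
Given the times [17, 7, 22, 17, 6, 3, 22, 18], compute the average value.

14

Step 1: Sum all values: 17 + 7 + 22 + 17 + 6 + 3 + 22 + 18 = 112
Step 2: Count the number of values: n = 8
Step 3: Mean = sum / n = 112 / 8 = 14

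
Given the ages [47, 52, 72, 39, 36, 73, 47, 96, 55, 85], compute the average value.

60.2

Step 1: Sum all values: 47 + 52 + 72 + 39 + 36 + 73 + 47 + 96 + 55 + 85 = 602
Step 2: Count the number of values: n = 10
Step 3: Mean = sum / n = 602 / 10 = 60.2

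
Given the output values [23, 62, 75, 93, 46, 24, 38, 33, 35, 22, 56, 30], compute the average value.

44.75

Step 1: Sum all values: 23 + 62 + 75 + 93 + 46 + 24 + 38 + 33 + 35 + 22 + 56 + 30 = 537
Step 2: Count the number of values: n = 12
Step 3: Mean = sum / n = 537 / 12 = 44.75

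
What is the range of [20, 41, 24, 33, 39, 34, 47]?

27

Step 1: Identify the maximum value: max = 47
Step 2: Identify the minimum value: min = 20
Step 3: Range = max - min = 47 - 20 = 27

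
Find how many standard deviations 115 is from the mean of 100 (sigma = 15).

1

Step 1: Recall the z-score formula: z = (x - mu) / sigma
Step 2: Substitute values: z = (115 - 100) / 15
Step 3: z = 15 / 15 = 1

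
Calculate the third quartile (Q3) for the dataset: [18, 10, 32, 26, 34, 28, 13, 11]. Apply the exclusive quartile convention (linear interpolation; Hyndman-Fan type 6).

31

Step 1: Sort the data: [10, 11, 13, 18, 26, 28, 32, 34]
Step 2: n = 8
Step 3: Using the exclusive quartile method:
  Q1 = 11.5
  Q2 (median) = 22
  Q3 = 31
  IQR = Q3 - Q1 = 31 - 11.5 = 19.5
Step 4: Q3 = 31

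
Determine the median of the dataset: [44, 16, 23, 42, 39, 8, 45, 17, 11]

23

Step 1: Sort the data in ascending order: [8, 11, 16, 17, 23, 39, 42, 44, 45]
Step 2: The number of values is n = 9.
Step 3: Since n is odd, the median is the middle value at position 5: 23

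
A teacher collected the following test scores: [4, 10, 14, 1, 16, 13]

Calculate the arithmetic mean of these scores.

9.6667

Step 1: Sum all values: 4 + 10 + 14 + 1 + 16 + 13 = 58
Step 2: Count the number of values: n = 6
Step 3: Mean = sum / n = 58 / 6 = 9.6667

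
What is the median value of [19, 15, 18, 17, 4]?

17

Step 1: Sort the data in ascending order: [4, 15, 17, 18, 19]
Step 2: The number of values is n = 5.
Step 3: Since n is odd, the median is the middle value at position 3: 17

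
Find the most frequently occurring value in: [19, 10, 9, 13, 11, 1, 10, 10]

10

Step 1: Count the frequency of each value:
  1: appears 1 time(s)
  9: appears 1 time(s)
  10: appears 3 time(s)
  11: appears 1 time(s)
  13: appears 1 time(s)
  19: appears 1 time(s)
Step 2: The value 10 appears most frequently (3 times).
Step 3: Mode = 10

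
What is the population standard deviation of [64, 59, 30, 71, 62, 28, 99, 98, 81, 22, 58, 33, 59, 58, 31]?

23.5906

Step 1: Compute the mean: 56.8667
Step 2: Sum of squared deviations from the mean: 8347.7333
Step 3: Population variance = 8347.7333 / 15 = 556.5156
Step 4: Standard deviation = sqrt(556.5156) = 23.5906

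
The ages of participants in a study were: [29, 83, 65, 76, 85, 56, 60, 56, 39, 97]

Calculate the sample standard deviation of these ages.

21.1513

Step 1: Compute the mean: 64.6
Step 2: Sum of squared deviations from the mean: 4026.4
Step 3: Sample variance = 4026.4 / 9 = 447.3778
Step 4: Standard deviation = sqrt(447.3778) = 21.1513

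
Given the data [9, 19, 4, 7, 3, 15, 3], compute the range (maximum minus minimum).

16

Step 1: Identify the maximum value: max = 19
Step 2: Identify the minimum value: min = 3
Step 3: Range = max - min = 19 - 3 = 16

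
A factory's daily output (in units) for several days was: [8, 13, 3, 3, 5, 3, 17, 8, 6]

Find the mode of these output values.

3

Step 1: Count the frequency of each value:
  3: appears 3 time(s)
  5: appears 1 time(s)
  6: appears 1 time(s)
  8: appears 2 time(s)
  13: appears 1 time(s)
  17: appears 1 time(s)
Step 2: The value 3 appears most frequently (3 times).
Step 3: Mode = 3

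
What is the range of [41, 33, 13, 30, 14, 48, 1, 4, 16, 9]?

47

Step 1: Identify the maximum value: max = 48
Step 2: Identify the minimum value: min = 1
Step 3: Range = max - min = 48 - 1 = 47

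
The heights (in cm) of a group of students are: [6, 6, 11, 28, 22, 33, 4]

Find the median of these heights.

11

Step 1: Sort the data in ascending order: [4, 6, 6, 11, 22, 28, 33]
Step 2: The number of values is n = 7.
Step 3: Since n is odd, the median is the middle value at position 4: 11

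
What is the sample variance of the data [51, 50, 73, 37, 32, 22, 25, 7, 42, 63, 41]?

355.4182

Step 1: Compute the mean: (51 + 50 + 73 + 37 + 32 + 22 + 25 + 7 + 42 + 63 + 41) / 11 = 40.2727
Step 2: Compute squared deviations from the mean:
  (51 - 40.2727)^2 = 115.0744
  (50 - 40.2727)^2 = 94.6198
  (73 - 40.2727)^2 = 1071.0744
  (37 - 40.2727)^2 = 10.7107
  (32 - 40.2727)^2 = 68.438
  (22 - 40.2727)^2 = 333.8926
  (25 - 40.2727)^2 = 233.2562
  (7 - 40.2727)^2 = 1107.0744
  (42 - 40.2727)^2 = 2.9835
  (63 - 40.2727)^2 = 516.5289
  (41 - 40.2727)^2 = 0.5289
Step 3: Sum of squared deviations = 3554.1818
Step 4: Sample variance = 3554.1818 / 10 = 355.4182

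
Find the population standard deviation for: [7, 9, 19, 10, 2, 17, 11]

5.3643

Step 1: Compute the mean: 10.7143
Step 2: Sum of squared deviations from the mean: 201.4286
Step 3: Population variance = 201.4286 / 7 = 28.7755
Step 4: Standard deviation = sqrt(28.7755) = 5.3643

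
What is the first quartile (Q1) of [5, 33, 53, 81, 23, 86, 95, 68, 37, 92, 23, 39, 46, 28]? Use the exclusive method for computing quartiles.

26.75

Step 1: Sort the data: [5, 23, 23, 28, 33, 37, 39, 46, 53, 68, 81, 86, 92, 95]
Step 2: n = 14
Step 3: Using the exclusive quartile method:
  Q1 = 26.75
  Q2 (median) = 42.5
  Q3 = 82.25
  IQR = Q3 - Q1 = 82.25 - 26.75 = 55.5
Step 4: Q1 = 26.75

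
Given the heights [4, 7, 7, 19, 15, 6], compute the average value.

9.6667

Step 1: Sum all values: 4 + 7 + 7 + 19 + 15 + 6 = 58
Step 2: Count the number of values: n = 6
Step 3: Mean = sum / n = 58 / 6 = 9.6667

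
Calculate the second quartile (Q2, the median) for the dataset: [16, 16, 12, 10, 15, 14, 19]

15

Step 1: Sort the data: [10, 12, 14, 15, 16, 16, 19]
Step 2: n = 7
Step 3: Q2 is the median. Since n is odd, it is the middle value at position 4: 15
Step 4: Q2 = 15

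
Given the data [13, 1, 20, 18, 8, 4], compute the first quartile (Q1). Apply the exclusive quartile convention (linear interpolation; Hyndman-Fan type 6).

3.25

Step 1: Sort the data: [1, 4, 8, 13, 18, 20]
Step 2: n = 6
Step 3: Using the exclusive quartile method:
  Q1 = 3.25
  Q2 (median) = 10.5
  Q3 = 18.5
  IQR = Q3 - Q1 = 18.5 - 3.25 = 15.25
Step 4: Q1 = 3.25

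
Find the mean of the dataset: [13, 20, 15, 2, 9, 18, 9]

12.2857

Step 1: Sum all values: 13 + 20 + 15 + 2 + 9 + 18 + 9 = 86
Step 2: Count the number of values: n = 7
Step 3: Mean = sum / n = 86 / 7 = 12.2857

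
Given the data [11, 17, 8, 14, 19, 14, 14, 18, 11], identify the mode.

14

Step 1: Count the frequency of each value:
  8: appears 1 time(s)
  11: appears 2 time(s)
  14: appears 3 time(s)
  17: appears 1 time(s)
  18: appears 1 time(s)
  19: appears 1 time(s)
Step 2: The value 14 appears most frequently (3 times).
Step 3: Mode = 14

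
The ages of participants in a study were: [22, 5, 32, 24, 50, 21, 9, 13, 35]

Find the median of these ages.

22

Step 1: Sort the data in ascending order: [5, 9, 13, 21, 22, 24, 32, 35, 50]
Step 2: The number of values is n = 9.
Step 3: Since n is odd, the median is the middle value at position 5: 22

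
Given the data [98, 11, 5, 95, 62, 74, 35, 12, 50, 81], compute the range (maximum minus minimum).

93

Step 1: Identify the maximum value: max = 98
Step 2: Identify the minimum value: min = 5
Step 3: Range = max - min = 98 - 5 = 93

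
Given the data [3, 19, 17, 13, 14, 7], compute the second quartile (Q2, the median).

13.5

Step 1: Sort the data: [3, 7, 13, 14, 17, 19]
Step 2: n = 6
Step 3: Q2 is the median. Since n is even, it is the average of the values at positions 3 and 4:
  Q2 = (13 + 14) / 2 = 13.5
Step 4: Q2 = 13.5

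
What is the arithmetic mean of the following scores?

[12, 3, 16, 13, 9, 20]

12.1667

Step 1: Sum all values: 12 + 3 + 16 + 13 + 9 + 20 = 73
Step 2: Count the number of values: n = 6
Step 3: Mean = sum / n = 73 / 6 = 12.1667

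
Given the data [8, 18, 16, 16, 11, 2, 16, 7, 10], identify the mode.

16

Step 1: Count the frequency of each value:
  2: appears 1 time(s)
  7: appears 1 time(s)
  8: appears 1 time(s)
  10: appears 1 time(s)
  11: appears 1 time(s)
  16: appears 3 time(s)
  18: appears 1 time(s)
Step 2: The value 16 appears most frequently (3 times).
Step 3: Mode = 16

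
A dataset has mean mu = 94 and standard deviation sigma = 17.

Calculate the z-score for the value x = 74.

-1.1765

Step 1: Recall the z-score formula: z = (x - mu) / sigma
Step 2: Substitute values: z = (74 - 94) / 17
Step 3: z = -20 / 17 = -1.1765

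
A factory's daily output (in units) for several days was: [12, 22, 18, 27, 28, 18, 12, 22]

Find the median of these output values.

20

Step 1: Sort the data in ascending order: [12, 12, 18, 18, 22, 22, 27, 28]
Step 2: The number of values is n = 8.
Step 3: Since n is even, the median is the average of positions 4 and 5:
  Median = (18 + 22) / 2 = 20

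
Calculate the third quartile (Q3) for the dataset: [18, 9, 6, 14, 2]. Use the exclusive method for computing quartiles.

16

Step 1: Sort the data: [2, 6, 9, 14, 18]
Step 2: n = 5
Step 3: Using the exclusive quartile method:
  Q1 = 4
  Q2 (median) = 9
  Q3 = 16
  IQR = Q3 - Q1 = 16 - 4 = 12
Step 4: Q3 = 16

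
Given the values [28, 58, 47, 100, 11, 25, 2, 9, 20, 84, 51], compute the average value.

39.5455

Step 1: Sum all values: 28 + 58 + 47 + 100 + 11 + 25 + 2 + 9 + 20 + 84 + 51 = 435
Step 2: Count the number of values: n = 11
Step 3: Mean = sum / n = 435 / 11 = 39.5455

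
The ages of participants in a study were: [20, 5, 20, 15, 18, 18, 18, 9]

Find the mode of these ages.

18

Step 1: Count the frequency of each value:
  5: appears 1 time(s)
  9: appears 1 time(s)
  15: appears 1 time(s)
  18: appears 3 time(s)
  20: appears 2 time(s)
Step 2: The value 18 appears most frequently (3 times).
Step 3: Mode = 18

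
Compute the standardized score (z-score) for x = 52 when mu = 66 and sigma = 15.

-0.9333

Step 1: Recall the z-score formula: z = (x - mu) / sigma
Step 2: Substitute values: z = (52 - 66) / 15
Step 3: z = -14 / 15 = -0.9333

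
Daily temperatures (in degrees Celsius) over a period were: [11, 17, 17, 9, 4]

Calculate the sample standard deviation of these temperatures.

5.5498

Step 1: Compute the mean: 11.6
Step 2: Sum of squared deviations from the mean: 123.2
Step 3: Sample variance = 123.2 / 4 = 30.8
Step 4: Standard deviation = sqrt(30.8) = 5.5498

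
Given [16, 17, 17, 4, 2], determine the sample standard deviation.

7.5299

Step 1: Compute the mean: 11.2
Step 2: Sum of squared deviations from the mean: 226.8
Step 3: Sample variance = 226.8 / 4 = 56.7
Step 4: Standard deviation = sqrt(56.7) = 7.5299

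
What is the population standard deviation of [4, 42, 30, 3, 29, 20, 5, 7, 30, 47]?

15.5052

Step 1: Compute the mean: 21.7
Step 2: Sum of squared deviations from the mean: 2404.1
Step 3: Population variance = 2404.1 / 10 = 240.41
Step 4: Standard deviation = sqrt(240.41) = 15.5052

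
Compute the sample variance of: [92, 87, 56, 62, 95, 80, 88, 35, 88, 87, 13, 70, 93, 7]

893.456

Step 1: Compute the mean: (92 + 87 + 56 + 62 + 95 + 80 + 88 + 35 + 88 + 87 + 13 + 70 + 93 + 7) / 14 = 68.0714
Step 2: Compute squared deviations from the mean:
  (92 - 68.0714)^2 = 572.5765
  (87 - 68.0714)^2 = 358.2908
  (56 - 68.0714)^2 = 145.7194
  (62 - 68.0714)^2 = 36.8622
  (95 - 68.0714)^2 = 725.148
  (80 - 68.0714)^2 = 142.2908
  (88 - 68.0714)^2 = 397.148
  (35 - 68.0714)^2 = 1093.7194
  (88 - 68.0714)^2 = 397.148
  (87 - 68.0714)^2 = 358.2908
  (13 - 68.0714)^2 = 3032.8622
  (70 - 68.0714)^2 = 3.7194
  (93 - 68.0714)^2 = 621.4337
  (7 - 68.0714)^2 = 3729.7194
Step 3: Sum of squared deviations = 11614.9286
Step 4: Sample variance = 11614.9286 / 13 = 893.456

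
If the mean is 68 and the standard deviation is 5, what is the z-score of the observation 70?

0.4

Step 1: Recall the z-score formula: z = (x - mu) / sigma
Step 2: Substitute values: z = (70 - 68) / 5
Step 3: z = 2 / 5 = 0.4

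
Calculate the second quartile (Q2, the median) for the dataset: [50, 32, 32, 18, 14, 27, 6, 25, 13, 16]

21.5

Step 1: Sort the data: [6, 13, 14, 16, 18, 25, 27, 32, 32, 50]
Step 2: n = 10
Step 3: Q2 is the median. Since n is even, it is the average of the values at positions 5 and 6:
  Q2 = (18 + 25) / 2 = 21.5
Step 4: Q2 = 21.5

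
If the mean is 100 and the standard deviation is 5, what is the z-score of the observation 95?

-1

Step 1: Recall the z-score formula: z = (x - mu) / sigma
Step 2: Substitute values: z = (95 - 100) / 5
Step 3: z = -5 / 5 = -1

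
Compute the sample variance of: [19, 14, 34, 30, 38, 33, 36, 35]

75.2679

Step 1: Compute the mean: (19 + 14 + 34 + 30 + 38 + 33 + 36 + 35) / 8 = 29.875
Step 2: Compute squared deviations from the mean:
  (19 - 29.875)^2 = 118.2656
  (14 - 29.875)^2 = 252.0156
  (34 - 29.875)^2 = 17.0156
  (30 - 29.875)^2 = 0.0156
  (38 - 29.875)^2 = 66.0156
  (33 - 29.875)^2 = 9.7656
  (36 - 29.875)^2 = 37.5156
  (35 - 29.875)^2 = 26.2656
Step 3: Sum of squared deviations = 526.875
Step 4: Sample variance = 526.875 / 7 = 75.2679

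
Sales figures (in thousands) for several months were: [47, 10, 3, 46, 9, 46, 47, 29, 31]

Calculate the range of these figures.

44

Step 1: Identify the maximum value: max = 47
Step 2: Identify the minimum value: min = 3
Step 3: Range = max - min = 47 - 3 = 44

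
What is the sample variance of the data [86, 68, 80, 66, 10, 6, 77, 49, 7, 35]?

1010.0444

Step 1: Compute the mean: (86 + 68 + 80 + 66 + 10 + 6 + 77 + 49 + 7 + 35) / 10 = 48.4
Step 2: Compute squared deviations from the mean:
  (86 - 48.4)^2 = 1413.76
  (68 - 48.4)^2 = 384.16
  (80 - 48.4)^2 = 998.56
  (66 - 48.4)^2 = 309.76
  (10 - 48.4)^2 = 1474.56
  (6 - 48.4)^2 = 1797.76
  (77 - 48.4)^2 = 817.96
  (49 - 48.4)^2 = 0.36
  (7 - 48.4)^2 = 1713.96
  (35 - 48.4)^2 = 179.56
Step 3: Sum of squared deviations = 9090.4
Step 4: Sample variance = 9090.4 / 9 = 1010.0444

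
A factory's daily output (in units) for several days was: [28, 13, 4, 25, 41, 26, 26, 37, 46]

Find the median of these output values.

26

Step 1: Sort the data in ascending order: [4, 13, 25, 26, 26, 28, 37, 41, 46]
Step 2: The number of values is n = 9.
Step 3: Since n is odd, the median is the middle value at position 5: 26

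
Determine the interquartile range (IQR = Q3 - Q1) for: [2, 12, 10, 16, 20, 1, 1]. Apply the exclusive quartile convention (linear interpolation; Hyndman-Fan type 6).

15

Step 1: Sort the data: [1, 1, 2, 10, 12, 16, 20]
Step 2: n = 7
Step 3: Using the exclusive quartile method:
  Q1 = 1
  Q2 (median) = 10
  Q3 = 16
  IQR = Q3 - Q1 = 16 - 1 = 15
Step 4: IQR = 15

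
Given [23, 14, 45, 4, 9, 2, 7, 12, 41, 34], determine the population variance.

223.29

Step 1: Compute the mean: (23 + 14 + 45 + 4 + 9 + 2 + 7 + 12 + 41 + 34) / 10 = 19.1
Step 2: Compute squared deviations from the mean:
  (23 - 19.1)^2 = 15.21
  (14 - 19.1)^2 = 26.01
  (45 - 19.1)^2 = 670.81
  (4 - 19.1)^2 = 228.01
  (9 - 19.1)^2 = 102.01
  (2 - 19.1)^2 = 292.41
  (7 - 19.1)^2 = 146.41
  (12 - 19.1)^2 = 50.41
  (41 - 19.1)^2 = 479.61
  (34 - 19.1)^2 = 222.01
Step 3: Sum of squared deviations = 2232.9
Step 4: Population variance = 2232.9 / 10 = 223.29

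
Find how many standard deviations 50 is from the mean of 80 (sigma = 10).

-3

Step 1: Recall the z-score formula: z = (x - mu) / sigma
Step 2: Substitute values: z = (50 - 80) / 10
Step 3: z = -30 / 10 = -3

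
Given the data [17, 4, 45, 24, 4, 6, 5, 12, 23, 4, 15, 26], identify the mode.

4

Step 1: Count the frequency of each value:
  4: appears 3 time(s)
  5: appears 1 time(s)
  6: appears 1 time(s)
  12: appears 1 time(s)
  15: appears 1 time(s)
  17: appears 1 time(s)
  23: appears 1 time(s)
  24: appears 1 time(s)
  26: appears 1 time(s)
  45: appears 1 time(s)
Step 2: The value 4 appears most frequently (3 times).
Step 3: Mode = 4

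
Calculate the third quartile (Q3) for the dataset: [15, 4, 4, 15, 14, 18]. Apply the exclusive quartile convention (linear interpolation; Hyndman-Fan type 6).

15.75

Step 1: Sort the data: [4, 4, 14, 15, 15, 18]
Step 2: n = 6
Step 3: Using the exclusive quartile method:
  Q1 = 4
  Q2 (median) = 14.5
  Q3 = 15.75
  IQR = Q3 - Q1 = 15.75 - 4 = 11.75
Step 4: Q3 = 15.75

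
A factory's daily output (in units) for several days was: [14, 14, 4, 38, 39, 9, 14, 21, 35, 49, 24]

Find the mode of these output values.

14

Step 1: Count the frequency of each value:
  4: appears 1 time(s)
  9: appears 1 time(s)
  14: appears 3 time(s)
  21: appears 1 time(s)
  24: appears 1 time(s)
  35: appears 1 time(s)
  38: appears 1 time(s)
  39: appears 1 time(s)
  49: appears 1 time(s)
Step 2: The value 14 appears most frequently (3 times).
Step 3: Mode = 14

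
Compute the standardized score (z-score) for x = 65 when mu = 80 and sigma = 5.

-3

Step 1: Recall the z-score formula: z = (x - mu) / sigma
Step 2: Substitute values: z = (65 - 80) / 5
Step 3: z = -15 / 5 = -3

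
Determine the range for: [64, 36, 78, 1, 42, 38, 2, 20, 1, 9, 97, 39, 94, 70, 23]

96

Step 1: Identify the maximum value: max = 97
Step 2: Identify the minimum value: min = 1
Step 3: Range = max - min = 97 - 1 = 96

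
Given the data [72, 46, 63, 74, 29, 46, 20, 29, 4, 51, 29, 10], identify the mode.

29

Step 1: Count the frequency of each value:
  4: appears 1 time(s)
  10: appears 1 time(s)
  20: appears 1 time(s)
  29: appears 3 time(s)
  46: appears 2 time(s)
  51: appears 1 time(s)
  63: appears 1 time(s)
  72: appears 1 time(s)
  74: appears 1 time(s)
Step 2: The value 29 appears most frequently (3 times).
Step 3: Mode = 29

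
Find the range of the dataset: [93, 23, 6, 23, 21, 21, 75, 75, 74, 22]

87

Step 1: Identify the maximum value: max = 93
Step 2: Identify the minimum value: min = 6
Step 3: Range = max - min = 93 - 6 = 87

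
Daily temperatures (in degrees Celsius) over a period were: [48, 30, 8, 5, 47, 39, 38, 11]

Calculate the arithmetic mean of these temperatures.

28.25

Step 1: Sum all values: 48 + 30 + 8 + 5 + 47 + 39 + 38 + 11 = 226
Step 2: Count the number of values: n = 8
Step 3: Mean = sum / n = 226 / 8 = 28.25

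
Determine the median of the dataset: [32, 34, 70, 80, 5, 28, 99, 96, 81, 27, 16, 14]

33

Step 1: Sort the data in ascending order: [5, 14, 16, 27, 28, 32, 34, 70, 80, 81, 96, 99]
Step 2: The number of values is n = 12.
Step 3: Since n is even, the median is the average of positions 6 and 7:
  Median = (32 + 34) / 2 = 33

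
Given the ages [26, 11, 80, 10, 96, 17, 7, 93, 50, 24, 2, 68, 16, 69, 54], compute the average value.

41.5333

Step 1: Sum all values: 26 + 11 + 80 + 10 + 96 + 17 + 7 + 93 + 50 + 24 + 2 + 68 + 16 + 69 + 54 = 623
Step 2: Count the number of values: n = 15
Step 3: Mean = sum / n = 623 / 15 = 41.5333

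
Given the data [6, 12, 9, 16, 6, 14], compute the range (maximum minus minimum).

10

Step 1: Identify the maximum value: max = 16
Step 2: Identify the minimum value: min = 6
Step 3: Range = max - min = 16 - 6 = 10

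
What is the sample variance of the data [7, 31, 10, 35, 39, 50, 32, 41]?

222.5536

Step 1: Compute the mean: (7 + 31 + 10 + 35 + 39 + 50 + 32 + 41) / 8 = 30.625
Step 2: Compute squared deviations from the mean:
  (7 - 30.625)^2 = 558.1406
  (31 - 30.625)^2 = 0.1406
  (10 - 30.625)^2 = 425.3906
  (35 - 30.625)^2 = 19.1406
  (39 - 30.625)^2 = 70.1406
  (50 - 30.625)^2 = 375.3906
  (32 - 30.625)^2 = 1.8906
  (41 - 30.625)^2 = 107.6406
Step 3: Sum of squared deviations = 1557.875
Step 4: Sample variance = 1557.875 / 7 = 222.5536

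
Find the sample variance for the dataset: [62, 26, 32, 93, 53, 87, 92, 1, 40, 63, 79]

899.2909

Step 1: Compute the mean: (62 + 26 + 32 + 93 + 53 + 87 + 92 + 1 + 40 + 63 + 79) / 11 = 57.0909
Step 2: Compute squared deviations from the mean:
  (62 - 57.0909)^2 = 24.0992
  (26 - 57.0909)^2 = 966.6446
  (32 - 57.0909)^2 = 629.5537
  (93 - 57.0909)^2 = 1289.4628
  (53 - 57.0909)^2 = 16.7355
  (87 - 57.0909)^2 = 894.5537
  (92 - 57.0909)^2 = 1218.6446
  (1 - 57.0909)^2 = 3146.1901
  (40 - 57.0909)^2 = 292.0992
  (63 - 57.0909)^2 = 34.9174
  (79 - 57.0909)^2 = 480.0083
Step 3: Sum of squared deviations = 8992.9091
Step 4: Sample variance = 8992.9091 / 10 = 899.2909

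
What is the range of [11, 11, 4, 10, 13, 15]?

11

Step 1: Identify the maximum value: max = 15
Step 2: Identify the minimum value: min = 4
Step 3: Range = max - min = 15 - 4 = 11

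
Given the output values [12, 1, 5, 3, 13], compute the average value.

6.8

Step 1: Sum all values: 12 + 1 + 5 + 3 + 13 = 34
Step 2: Count the number of values: n = 5
Step 3: Mean = sum / n = 34 / 5 = 6.8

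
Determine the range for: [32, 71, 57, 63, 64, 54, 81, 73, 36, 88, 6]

82

Step 1: Identify the maximum value: max = 88
Step 2: Identify the minimum value: min = 6
Step 3: Range = max - min = 88 - 6 = 82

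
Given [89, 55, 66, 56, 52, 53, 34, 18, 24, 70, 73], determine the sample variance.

459.0545

Step 1: Compute the mean: (89 + 55 + 66 + 56 + 52 + 53 + 34 + 18 + 24 + 70 + 73) / 11 = 53.6364
Step 2: Compute squared deviations from the mean:
  (89 - 53.6364)^2 = 1250.5868
  (55 - 53.6364)^2 = 1.8595
  (66 - 53.6364)^2 = 152.8595
  (56 - 53.6364)^2 = 5.5868
  (52 - 53.6364)^2 = 2.6777
  (53 - 53.6364)^2 = 0.405
  (34 - 53.6364)^2 = 385.5868
  (18 - 53.6364)^2 = 1269.9504
  (24 - 53.6364)^2 = 878.314
  (70 - 53.6364)^2 = 267.7686
  (73 - 53.6364)^2 = 374.9504
Step 3: Sum of squared deviations = 4590.5455
Step 4: Sample variance = 4590.5455 / 10 = 459.0545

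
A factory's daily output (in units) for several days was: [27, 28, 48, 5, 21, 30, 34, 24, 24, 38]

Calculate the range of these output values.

43

Step 1: Identify the maximum value: max = 48
Step 2: Identify the minimum value: min = 5
Step 3: Range = max - min = 48 - 5 = 43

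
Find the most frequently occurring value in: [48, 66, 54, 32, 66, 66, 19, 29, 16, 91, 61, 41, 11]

66

Step 1: Count the frequency of each value:
  11: appears 1 time(s)
  16: appears 1 time(s)
  19: appears 1 time(s)
  29: appears 1 time(s)
  32: appears 1 time(s)
  41: appears 1 time(s)
  48: appears 1 time(s)
  54: appears 1 time(s)
  61: appears 1 time(s)
  66: appears 3 time(s)
  91: appears 1 time(s)
Step 2: The value 66 appears most frequently (3 times).
Step 3: Mode = 66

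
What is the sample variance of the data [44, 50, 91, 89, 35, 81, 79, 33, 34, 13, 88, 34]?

768.9924

Step 1: Compute the mean: (44 + 50 + 91 + 89 + 35 + 81 + 79 + 33 + 34 + 13 + 88 + 34) / 12 = 55.9167
Step 2: Compute squared deviations from the mean:
  (44 - 55.9167)^2 = 142.0069
  (50 - 55.9167)^2 = 35.0069
  (91 - 55.9167)^2 = 1230.8403
  (89 - 55.9167)^2 = 1094.5069
  (35 - 55.9167)^2 = 437.5069
  (81 - 55.9167)^2 = 629.1736
  (79 - 55.9167)^2 = 532.8403
  (33 - 55.9167)^2 = 525.1736
  (34 - 55.9167)^2 = 480.3403
  (13 - 55.9167)^2 = 1841.8403
  (88 - 55.9167)^2 = 1029.3403
  (34 - 55.9167)^2 = 480.3403
Step 3: Sum of squared deviations = 8458.9167
Step 4: Sample variance = 8458.9167 / 11 = 768.9924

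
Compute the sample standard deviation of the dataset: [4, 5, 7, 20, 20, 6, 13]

6.9693

Step 1: Compute the mean: 10.7143
Step 2: Sum of squared deviations from the mean: 291.4286
Step 3: Sample variance = 291.4286 / 6 = 48.5714
Step 4: Standard deviation = sqrt(48.5714) = 6.9693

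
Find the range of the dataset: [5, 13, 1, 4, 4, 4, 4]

12

Step 1: Identify the maximum value: max = 13
Step 2: Identify the minimum value: min = 1
Step 3: Range = max - min = 13 - 1 = 12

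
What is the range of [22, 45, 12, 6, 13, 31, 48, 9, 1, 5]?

47

Step 1: Identify the maximum value: max = 48
Step 2: Identify the minimum value: min = 1
Step 3: Range = max - min = 48 - 1 = 47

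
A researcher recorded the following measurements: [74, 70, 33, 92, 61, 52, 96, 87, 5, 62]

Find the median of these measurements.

66

Step 1: Sort the data in ascending order: [5, 33, 52, 61, 62, 70, 74, 87, 92, 96]
Step 2: The number of values is n = 10.
Step 3: Since n is even, the median is the average of positions 5 and 6:
  Median = (62 + 70) / 2 = 66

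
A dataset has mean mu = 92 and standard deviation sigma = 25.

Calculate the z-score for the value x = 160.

2.72

Step 1: Recall the z-score formula: z = (x - mu) / sigma
Step 2: Substitute values: z = (160 - 92) / 25
Step 3: z = 68 / 25 = 2.72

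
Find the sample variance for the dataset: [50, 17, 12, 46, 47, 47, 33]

247.3333

Step 1: Compute the mean: (50 + 17 + 12 + 46 + 47 + 47 + 33) / 7 = 36
Step 2: Compute squared deviations from the mean:
  (50 - 36)^2 = 196
  (17 - 36)^2 = 361
  (12 - 36)^2 = 576
  (46 - 36)^2 = 100
  (47 - 36)^2 = 121
  (47 - 36)^2 = 121
  (33 - 36)^2 = 9
Step 3: Sum of squared deviations = 1484
Step 4: Sample variance = 1484 / 6 = 247.3333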